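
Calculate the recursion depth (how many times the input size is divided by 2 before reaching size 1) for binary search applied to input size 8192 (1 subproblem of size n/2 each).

For divide and conquer with division factor 2:

Problem sizes at each level:
Level 0: 8192
Level 1: 4096
Level 2: 2048
Level 3: 1024
Level 4: 512
Level 5: 256
Level 6: 128
Level 7: 64
Level 8: 32
Level 9: 16
Level 10: 8
Level 11: 4
Level 12: 2
Level 13: 1

The root is level 0 and the size-1 base case is level 13 (the tree spans levels 0 through 13, i.e. 14 levels counting the root), so the depth is the number of divisions: log_2(8192) = 13

The recursion tree depth is log_2(8192) = 13. At each level, the problem size is divided by 2, so it takes 13 divisions to reduce to a base case of size 1. The algorithm makes 1 recursive call at each level.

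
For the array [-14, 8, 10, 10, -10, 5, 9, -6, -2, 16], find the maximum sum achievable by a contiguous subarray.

Using Kadane's algorithm on [-14, 8, 10, 10, -10, 5, 9, -6, -2, 16]:

Scanning through the array:
Position 1 (value 8): max_ending_here = 8, max_so_far = 8
Position 2 (value 10): max_ending_here = 18, max_so_far = 18
Position 3 (value 10): max_ending_here = 28, max_so_far = 28
Position 4 (value -10): max_ending_here = 18, max_so_far = 28
Position 5 (value 5): max_ending_here = 23, max_so_far = 28
Position 6 (value 9): max_ending_here = 32, max_so_far = 32
Position 7 (value -6): max_ending_here = 26, max_so_far = 32
Position 8 (value -2): max_ending_here = 24, max_so_far = 32
Position 9 (value 16): max_ending_here = 40, max_so_far = 40

Maximum subarray: [8, 10, 10, -10, 5, 9, -6, -2, 16]
Maximum sum: 40

The maximum subarray is [8, 10, 10, -10, 5, 9, -6, -2, 16] with sum 40. This subarray runs from index 1 to index 9.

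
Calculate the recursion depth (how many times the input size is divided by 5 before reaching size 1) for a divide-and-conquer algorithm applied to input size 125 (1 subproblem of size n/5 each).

For divide and conquer with division factor 5:

Problem sizes at each level:
Level 0: 125
Level 1: 25
Level 2: 5
Level 3: 1

The root is level 0 and the size-1 base case is level 3 (the tree spans levels 0 through 3, i.e. 4 levels counting the root), so the depth is the number of divisions: log_5(125) = 3

The recursion tree depth is log_5(125) = 3. At each level, the problem size is divided by 5, so it takes 3 divisions to reduce to a base case of size 1. The algorithm makes 1 recursive call at each level.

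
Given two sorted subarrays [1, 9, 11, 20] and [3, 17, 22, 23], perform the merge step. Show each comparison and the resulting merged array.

Merging process:

Compare 1 vs 3: take 1 from left. Merged: [1]
Compare 9 vs 3: take 3 from right. Merged: [1, 3]
Compare 9 vs 17: take 9 from left. Merged: [1, 3, 9]
Compare 11 vs 17: take 11 from left. Merged: [1, 3, 9, 11]
Compare 20 vs 17: take 17 from right. Merged: [1, 3, 9, 11, 17]
Compare 20 vs 22: take 20 from left. Merged: [1, 3, 9, 11, 17, 20]
Append remaining from right: [22, 23]. Merged: [1, 3, 9, 11, 17, 20, 22, 23]

Final merged array: [1, 3, 9, 11, 17, 20, 22, 23]
Total comparisons: 6

The merged array is [1, 3, 9, 11, 17, 20, 22, 23], requiring 6 comparisons. The merge step runs in O(n) time where n is the total number of elements.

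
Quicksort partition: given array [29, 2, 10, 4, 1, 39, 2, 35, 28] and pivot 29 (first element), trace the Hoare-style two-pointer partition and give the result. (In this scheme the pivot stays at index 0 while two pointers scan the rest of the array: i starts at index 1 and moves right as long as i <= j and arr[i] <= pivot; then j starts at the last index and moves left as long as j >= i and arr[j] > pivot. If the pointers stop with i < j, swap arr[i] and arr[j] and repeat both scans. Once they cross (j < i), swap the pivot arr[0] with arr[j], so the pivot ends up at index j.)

Hoare-style two-pointer partition with pivot = 29:

Initial array: [29, 2, 10, 4, 1, 39, 2, 35, 28]

Pointers start at i = 1, j = 8.
i stops at index 5 (arr[5]=39 > 29), j stops at index 8 (arr[8]=28 <= 29): swap arr[5] and arr[8], array becomes [29, 2, 10, 4, 1, 28, 2, 35, 39]
i ends at 7, j ends at 6: the pointers have crossed (j < i), so scanning stops.

Swap pivot arr[0] with arr[6] to place pivot at position 6: [2, 2, 10, 4, 1, 28, 29, 35, 39]
Pivot position: 6

After partitioning with pivot 29, the array becomes [2, 2, 10, 4, 1, 28, 29, 35, 39]. The pivot is placed at index 6. All elements to the left of the pivot are <= 29, and all elements to the right are > 29.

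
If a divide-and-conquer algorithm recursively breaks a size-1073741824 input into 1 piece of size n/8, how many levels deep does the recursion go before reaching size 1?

For divide and conquer with division factor 8:

Problem sizes at each level:
Level 0: 1073741824
Level 1: 134217728
Level 2: 16777216
Level 3: 2097152
Level 4: 262144
Level 5: 32768
Level 6: 4096
Level 7: 512
Level 8: 64
Level 9: 8
Level 10: 1

The root is level 0 and the size-1 base case is level 10 (the tree spans levels 0 through 10, i.e. 11 levels counting the root), so the depth is the number of divisions: log_8(1073741824) = 10

The recursion tree depth is log_8(1073741824) = 10. At each level, the problem size is divided by 8, so it takes 10 divisions to reduce to a base case of size 1. The algorithm makes 1 recursive call at each level.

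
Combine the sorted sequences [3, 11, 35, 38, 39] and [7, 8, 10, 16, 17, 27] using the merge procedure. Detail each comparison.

Merging process:

Compare 3 vs 7: take 3 from left. Merged: [3]
Compare 11 vs 7: take 7 from right. Merged: [3, 7]
Compare 11 vs 8: take 8 from right. Merged: [3, 7, 8]
Compare 11 vs 10: take 10 from right. Merged: [3, 7, 8, 10]
Compare 11 vs 16: take 11 from left. Merged: [3, 7, 8, 10, 11]
Compare 35 vs 16: take 16 from right. Merged: [3, 7, 8, 10, 11, 16]
Compare 35 vs 17: take 17 from right. Merged: [3, 7, 8, 10, 11, 16, 17]
Compare 35 vs 27: take 27 from right. Merged: [3, 7, 8, 10, 11, 16, 17, 27]
Append remaining from left: [35, 38, 39]. Merged: [3, 7, 8, 10, 11, 16, 17, 27, 35, 38, 39]

Final merged array: [3, 7, 8, 10, 11, 16, 17, 27, 35, 38, 39]
Total comparisons: 8

The merged array is [3, 7, 8, 10, 11, 16, 17, 27, 35, 38, 39], requiring 8 comparisons. The merge step runs in O(n) time where n is the total number of elements.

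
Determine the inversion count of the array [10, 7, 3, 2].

Finding inversions in [10, 7, 3, 2]:

(0, 1): arr[0]=10 > arr[1]=7
(0, 2): arr[0]=10 > arr[2]=3
(0, 3): arr[0]=10 > arr[3]=2
(1, 2): arr[1]=7 > arr[2]=3
(1, 3): arr[1]=7 > arr[3]=2
(2, 3): arr[2]=3 > arr[3]=2

Total inversions: 6

The array has 6 inversion(s): (0,1), (0,2), (0,3), (1,2), (1,3), (2,3). Each pair (i,j) satisfies i < j and arr[i] > arr[j].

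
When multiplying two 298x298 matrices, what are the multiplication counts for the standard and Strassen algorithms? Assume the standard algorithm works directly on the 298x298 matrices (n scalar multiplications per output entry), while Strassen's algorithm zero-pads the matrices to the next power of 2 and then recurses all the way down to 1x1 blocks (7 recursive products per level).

Matrix multiplication for 298x298 matrices:

Strassen's algorithm requires power-of-2 dimensions. Pad 298x298 to 512x512 (next power of 2).

Standard algorithm: 298^3 = 26463592 multiplications
Strassen's algorithm: 7^(log2(512)) = 7^9 = 40353607 multiplications
Difference: 26463592 - 40353607 = -13890015 (Strassen uses MORE here due to padding overhead — for small or just-over-power-of-2 n, padding can outweigh the per-level savings)

Standard: 26463592 multiplications (298^3). Strassen: 40353607 multiplications (7^9, after padding to 512x512). Strassen reduces 8 recursive multiplications to 7 at each level.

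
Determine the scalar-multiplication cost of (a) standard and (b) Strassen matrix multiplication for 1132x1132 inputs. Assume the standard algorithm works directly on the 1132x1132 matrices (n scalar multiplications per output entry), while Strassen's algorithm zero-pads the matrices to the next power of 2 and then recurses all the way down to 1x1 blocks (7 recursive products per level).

Matrix multiplication for 1132x1132 matrices:

Strassen's algorithm requires power-of-2 dimensions. Pad 1132x1132 to 2048x2048 (next power of 2).

Standard algorithm: 1132^3 = 1450571968 multiplications
Strassen's algorithm: 7^(log2(2048)) = 7^11 = 1977326743 multiplications
Difference: 1450571968 - 1977326743 = -526754775 (Strassen uses MORE here due to padding overhead — for small or just-over-power-of-2 n, padding can outweigh the per-level savings)

Standard: 1450571968 multiplications (1132^3). Strassen: 1977326743 multiplications (7^11, after padding to 2048x2048). Strassen reduces 8 recursive multiplications to 7 at each level.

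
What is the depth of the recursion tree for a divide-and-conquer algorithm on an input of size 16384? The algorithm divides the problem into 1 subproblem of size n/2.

For divide and conquer with division factor 2:

Problem sizes at each level:
Level 0: 16384
Level 1: 8192
Level 2: 4096
Level 3: 2048
Level 4: 1024
Level 5: 512
Level 6: 256
Level 7: 128
Level 8: 64
Level 9: 32
Level 10: 16
Level 11: 8
Level 12: 4
Level 13: 2
Level 14: 1

The root is level 0 and the size-1 base case is level 14 (the tree spans levels 0 through 14, i.e. 15 levels counting the root), so the depth is the number of divisions: log_2(16384) = 14

The recursion tree depth is log_2(16384) = 14. At each level, the problem size is divided by 2, so it takes 14 divisions to reduce to a base case of size 1. The algorithm makes 1 recursive call at each level.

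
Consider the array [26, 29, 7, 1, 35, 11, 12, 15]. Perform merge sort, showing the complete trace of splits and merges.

Merge sort trace:

Split: [26, 29, 7, 1, 35, 11, 12, 15] -> [26, 29, 7, 1] and [35, 11, 12, 15]
  Split: [26, 29, 7, 1] -> [26, 29] and [7, 1]
    Split: [26, 29] -> [26] and [29]
    Merge: [26] + [29] -> [26, 29]
    Split: [7, 1] -> [7] and [1]
    Merge: [7] + [1] -> [1, 7]
  Merge: [26, 29] + [1, 7] -> [1, 7, 26, 29]
  Split: [35, 11, 12, 15] -> [35, 11] and [12, 15]
    Split: [35, 11] -> [35] and [11]
    Merge: [35] + [11] -> [11, 35]
    Split: [12, 15] -> [12] and [15]
    Merge: [12] + [15] -> [12, 15]
  Merge: [11, 35] + [12, 15] -> [11, 12, 15, 35]
Merge: [1, 7, 26, 29] + [11, 12, 15, 35] -> [1, 7, 11, 12, 15, 26, 29, 35]

Final sorted array: [1, 7, 11, 12, 15, 26, 29, 35]

The merge sort proceeds by recursively splitting the array and merging sorted halves.
After all merges, the sorted array is [1, 7, 11, 12, 15, 26, 29, 35].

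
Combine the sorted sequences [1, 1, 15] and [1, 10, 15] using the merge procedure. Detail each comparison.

Merging process:

Compare 1 vs 1: take 1 from left. Merged: [1]
Compare 1 vs 1: take 1 from left. Merged: [1, 1]
Compare 15 vs 1: take 1 from right. Merged: [1, 1, 1]
Compare 15 vs 10: take 10 from right. Merged: [1, 1, 1, 10]
Compare 15 vs 15: take 15 from left. Merged: [1, 1, 1, 10, 15]
Append remaining from right: [15]. Merged: [1, 1, 1, 10, 15, 15]

Final merged array: [1, 1, 1, 10, 15, 15]
Total comparisons: 5

The merged array is [1, 1, 1, 10, 15, 15], requiring 5 comparisons. The merge step runs in O(n) time where n is the total number of elements.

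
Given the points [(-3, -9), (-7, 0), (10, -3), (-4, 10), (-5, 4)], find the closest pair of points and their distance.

Computing all pairwise distances among 5 points:

d((-3, -9), (-7, 0)) = 9.8489
d((-3, -9), (10, -3)) = 14.3178
d((-3, -9), (-4, 10)) = 19.0263
d((-3, -9), (-5, 4)) = 13.1529
d((-7, 0), (10, -3)) = 17.2627
d((-7, 0), (-4, 10)) = 10.4403
d((-7, 0), (-5, 4)) = 4.4721 <-- minimum
d((10, -3), (-4, 10)) = 19.105
d((10, -3), (-5, 4)) = 16.5529
d((-4, 10), (-5, 4)) = 6.0828

Closest pair: (-7, 0) and (-5, 4) with distance 4.4721

The closest pair is (-7, 0) and (-5, 4) with Euclidean distance 4.4721. For 5 points, brute-force pairwise comparison is shown above. For large n, the divide-and-conquer algorithm (sort by x, recurse on halves, check the dividing strip) achieves O(n log n).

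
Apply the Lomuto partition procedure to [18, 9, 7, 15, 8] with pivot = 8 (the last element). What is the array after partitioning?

Lomuto partition with pivot = 8:

Initial array: [18, 9, 7, 15, 8]

arr[0]=18 > 8: no swap
arr[1]=9 > 8: no swap
arr[2]=7 <= 8: swap with position 0, array becomes [7, 9, 18, 15, 8]
arr[3]=15 > 8: no swap

Place pivot at position 1: [7, 8, 18, 15, 9]
Pivot position: 1

After partitioning with pivot 8, the array becomes [7, 8, 18, 15, 9]. The pivot is placed at index 1. All elements to the left of the pivot are <= 8, and all elements to the right are > 8.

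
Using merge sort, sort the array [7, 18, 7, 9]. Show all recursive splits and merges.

Merge sort trace:

Split: [7, 18, 7, 9] -> [7, 18] and [7, 9]
  Split: [7, 18] -> [7] and [18]
  Merge: [7] + [18] -> [7, 18]
  Split: [7, 9] -> [7] and [9]
  Merge: [7] + [9] -> [7, 9]
Merge: [7, 18] + [7, 9] -> [7, 7, 9, 18]

Final sorted array: [7, 7, 9, 18]

The merge sort proceeds by recursively splitting the array and merging sorted halves.
After all merges, the sorted array is [7, 7, 9, 18].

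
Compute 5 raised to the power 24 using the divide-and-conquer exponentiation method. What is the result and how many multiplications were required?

Computing 5^24 by squaring (build up from 5^1; each line after the first costs one multiplication):

5^1 = 5
5^2 = (5^1)^2 = 5^2 = 25
5^3 = 5 * 5^2 = 5 * 25 = 125
5^6 = (5^3)^2 = 125^2 = 15625
5^12 = (5^6)^2 = 15625^2 = 244140625
5^24 = (5^12)^2 = 244140625^2 = 59604644775390625

Result: 59604644775390625
Multiplications needed: 5 (5 lines after 5^1)

5^24 = 59604644775390625. Using exponentiation by squaring, this requires 5 multiplications. The key idea: if the exponent is even, square the half-power; if odd, multiply by the base once.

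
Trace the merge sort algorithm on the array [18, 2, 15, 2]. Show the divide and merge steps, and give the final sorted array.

Merge sort trace:

Split: [18, 2, 15, 2] -> [18, 2] and [15, 2]
  Split: [18, 2] -> [18] and [2]
  Merge: [18] + [2] -> [2, 18]
  Split: [15, 2] -> [15] and [2]
  Merge: [15] + [2] -> [2, 15]
Merge: [2, 18] + [2, 15] -> [2, 2, 15, 18]

Final sorted array: [2, 2, 15, 18]

The merge sort proceeds by recursively splitting the array and merging sorted halves.
After all merges, the sorted array is [2, 2, 15, 18].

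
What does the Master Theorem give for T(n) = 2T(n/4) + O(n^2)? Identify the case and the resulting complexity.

Master Theorem for T(n) = 2T(n/4) + O(n^2):

a = 2, b = 4, c = 2
log_b(a) = log_4(2) = 0.5000

Case 3: c = 2 > log_4(2) = 0.5000
T(n) = O(n^2) = O(n^2)

For T(n) = 2T(n/4) + O(n^2): log_4(2) = 0.5000. This is Case 3 of the Master Theorem (c > log_b(a), work dominated by root), giving O(n^2).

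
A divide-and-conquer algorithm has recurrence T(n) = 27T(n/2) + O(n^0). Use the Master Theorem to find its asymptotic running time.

Master Theorem for T(n) = 27T(n/2) + O(n^0):

a = 27, b = 2, c = 0
log_b(a) = log_2(27) = 4.7549

Case 1: c = 0 < log_2(27) = 4.7549
T(n) = O(n^(log_2 27))

For T(n) = 27T(n/2) + O(n^0): log_2(27) = 4.7549. This is Case 1 of the Master Theorem (c < log_b(a), work dominated by leaves), giving O(n^(log_2 27)).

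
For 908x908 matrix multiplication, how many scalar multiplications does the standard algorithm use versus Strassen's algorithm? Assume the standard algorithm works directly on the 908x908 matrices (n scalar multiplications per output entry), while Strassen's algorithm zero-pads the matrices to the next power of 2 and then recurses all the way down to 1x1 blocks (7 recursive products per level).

Matrix multiplication for 908x908 matrices:

Strassen's algorithm requires power-of-2 dimensions. Pad 908x908 to 1024x1024 (next power of 2).

Standard algorithm: 908^3 = 748613312 multiplications
Strassen's algorithm: 7^(log2(1024)) = 7^10 = 282475249 multiplications
Savings: 748613312 - 282475249 = 466138063 multiplications

Standard: 748613312 multiplications (908^3). Strassen: 282475249 multiplications (7^10, after padding to 1024x1024). Strassen reduces 8 recursive multiplications to 7 at each level.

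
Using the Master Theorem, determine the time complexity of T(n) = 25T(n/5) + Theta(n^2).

Master Theorem for T(n) = 25T(n/5) + O(n^2):

a = 25, b = 5, c = 2
log_b(a) = log_5(25) = 2.0000

Case 2: c = 2 = log_5(25) = 2.0000
T(n) = O(n^2 log n) = O(n^2 log n)

For T(n) = 25T(n/5) + O(n^2): log_5(25) = 2.0000. This is Case 2 of the Master Theorem (c = log_b(a), equal work at all levels), giving O(n^2 log n).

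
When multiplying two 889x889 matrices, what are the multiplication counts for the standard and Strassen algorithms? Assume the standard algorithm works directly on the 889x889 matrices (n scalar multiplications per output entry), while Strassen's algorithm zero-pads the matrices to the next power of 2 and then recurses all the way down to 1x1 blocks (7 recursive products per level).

Matrix multiplication for 889x889 matrices:

Strassen's algorithm requires power-of-2 dimensions. Pad 889x889 to 1024x1024 (next power of 2).

Standard algorithm: 889^3 = 702595369 multiplications
Strassen's algorithm: 7^(log2(1024)) = 7^10 = 282475249 multiplications
Savings: 702595369 - 282475249 = 420120120 multiplications

Standard: 702595369 multiplications (889^3). Strassen: 282475249 multiplications (7^10, after padding to 1024x1024). Strassen reduces 8 recursive multiplications to 7 at each level.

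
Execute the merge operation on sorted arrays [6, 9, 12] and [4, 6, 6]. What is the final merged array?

Merging process:

Compare 6 vs 4: take 4 from right. Merged: [4]
Compare 6 vs 6: take 6 from left. Merged: [4, 6]
Compare 9 vs 6: take 6 from right. Merged: [4, 6, 6]
Compare 9 vs 6: take 6 from right. Merged: [4, 6, 6, 6]
Append remaining from left: [9, 12]. Merged: [4, 6, 6, 6, 9, 12]

Final merged array: [4, 6, 6, 6, 9, 12]
Total comparisons: 4

The merged array is [4, 6, 6, 6, 9, 12], requiring 4 comparisons. The merge step runs in O(n) time where n is the total number of elements.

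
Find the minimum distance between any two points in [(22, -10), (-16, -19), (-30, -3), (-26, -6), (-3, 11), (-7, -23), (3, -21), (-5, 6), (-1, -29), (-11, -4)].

Computing all pairwise distances among 10 points:

d((22, -10), (-16, -19)) = 39.0512
d((22, -10), (-30, -3)) = 52.469
d((22, -10), (-26, -6)) = 48.1664
d((22, -10), (-3, 11)) = 32.6497
d((22, -10), (-7, -23)) = 31.7805
d((22, -10), (3, -21)) = 21.9545
d((22, -10), (-5, 6)) = 31.3847
d((22, -10), (-1, -29)) = 29.8329
d((22, -10), (-11, -4)) = 33.541
d((-16, -19), (-30, -3)) = 21.2603
d((-16, -19), (-26, -6)) = 16.4012
d((-16, -19), (-3, 11)) = 32.6956
d((-16, -19), (-7, -23)) = 9.8489
d((-16, -19), (3, -21)) = 19.105
d((-16, -19), (-5, 6)) = 27.313
d((-16, -19), (-1, -29)) = 18.0278
d((-16, -19), (-11, -4)) = 15.8114
d((-30, -3), (-26, -6)) = 5.0 <-- minimum
d((-30, -3), (-3, 11)) = 30.4138
d((-30, -3), (-7, -23)) = 30.4795
d((-30, -3), (3, -21)) = 37.5899
d((-30, -3), (-5, 6)) = 26.5707
d((-30, -3), (-1, -29)) = 38.9487
d((-30, -3), (-11, -4)) = 19.0263
d((-26, -6), (-3, 11)) = 28.6007
d((-26, -6), (-7, -23)) = 25.4951
d((-26, -6), (3, -21)) = 32.6497
d((-26, -6), (-5, 6)) = 24.1868
d((-26, -6), (-1, -29)) = 33.9706
d((-26, -6), (-11, -4)) = 15.1327
d((-3, 11), (-7, -23)) = 34.2345
d((-3, 11), (3, -21)) = 32.5576
d((-3, 11), (-5, 6)) = 5.3852
d((-3, 11), (-1, -29)) = 40.05
d((-3, 11), (-11, -4)) = 17.0
d((-7, -23), (3, -21)) = 10.198
d((-7, -23), (-5, 6)) = 29.0689
d((-7, -23), (-1, -29)) = 8.4853
d((-7, -23), (-11, -4)) = 19.4165
d((3, -21), (-5, 6)) = 28.1603
d((3, -21), (-1, -29)) = 8.9443
d((3, -21), (-11, -4)) = 22.0227
d((-5, 6), (-1, -29)) = 35.2278
d((-5, 6), (-11, -4)) = 11.6619
d((-1, -29), (-11, -4)) = 26.9258

Closest pair: (-30, -3) and (-26, -6) with distance 5.0

The closest pair is (-30, -3) and (-26, -6) with Euclidean distance 5.0. For 10 points, brute-force pairwise comparison is shown above. For large n, the divide-and-conquer algorithm (sort by x, recurse on halves, check the dividing strip) achieves O(n log n).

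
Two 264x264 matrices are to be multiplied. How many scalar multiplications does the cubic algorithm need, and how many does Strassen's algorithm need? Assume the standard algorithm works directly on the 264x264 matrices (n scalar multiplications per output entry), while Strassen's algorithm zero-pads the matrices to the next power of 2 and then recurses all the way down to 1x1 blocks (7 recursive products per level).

Matrix multiplication for 264x264 matrices:

Strassen's algorithm requires power-of-2 dimensions. Pad 264x264 to 512x512 (next power of 2).

Standard algorithm: 264^3 = 18399744 multiplications
Strassen's algorithm: 7^(log2(512)) = 7^9 = 40353607 multiplications
Difference: 18399744 - 40353607 = -21953863 (Strassen uses MORE here due to padding overhead — for small or just-over-power-of-2 n, padding can outweigh the per-level savings)

Standard: 18399744 multiplications (264^3). Strassen: 40353607 multiplications (7^9, after padding to 512x512). Strassen reduces 8 recursive multiplications to 7 at each level.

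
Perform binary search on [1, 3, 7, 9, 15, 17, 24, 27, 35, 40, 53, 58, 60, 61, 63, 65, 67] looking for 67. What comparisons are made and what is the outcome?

Binary search for 67 in [1, 3, 7, 9, 15, 17, 24, 27, 35, 40, 53, 58, 60, 61, 63, 65, 67]:

lo=0, hi=16, mid=8, arr[mid]=35 -> 35 < 67, search right half
lo=9, hi=16, mid=12, arr[mid]=60 -> 60 < 67, search right half
lo=13, hi=16, mid=14, arr[mid]=63 -> 63 < 67, search right half
lo=15, hi=16, mid=15, arr[mid]=65 -> 65 < 67, search right half
lo=16, hi=16, mid=16, arr[mid]=67 -> Found target at index 16!

Binary search finds 67 at index 16 after 5 comparisons. The search repeatedly halves the search space by comparing with the middle element.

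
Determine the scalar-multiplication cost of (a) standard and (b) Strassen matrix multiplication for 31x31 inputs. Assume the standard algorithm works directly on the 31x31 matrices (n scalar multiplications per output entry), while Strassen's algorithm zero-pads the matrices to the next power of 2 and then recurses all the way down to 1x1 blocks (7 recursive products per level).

Matrix multiplication for 31x31 matrices:

Strassen's algorithm requires power-of-2 dimensions. Pad 31x31 to 32x32 (next power of 2).

Standard algorithm: 31^3 = 29791 multiplications
Strassen's algorithm: 7^(log2(32)) = 7^5 = 16807 multiplications
Savings: 29791 - 16807 = 12984 multiplications

Standard: 29791 multiplications (31^3). Strassen: 16807 multiplications (7^5, after padding to 32x32). Strassen reduces 8 recursive multiplications to 7 at each level.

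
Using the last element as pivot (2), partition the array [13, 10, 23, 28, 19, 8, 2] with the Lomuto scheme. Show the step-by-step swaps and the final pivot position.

Lomuto partition with pivot = 2:

Initial array: [13, 10, 23, 28, 19, 8, 2]

arr[0]=13 > 2: no swap
arr[1]=10 > 2: no swap
arr[2]=23 > 2: no swap
arr[3]=28 > 2: no swap
arr[4]=19 > 2: no swap
arr[5]=8 > 2: no swap

Place pivot at position 0: [2, 10, 23, 28, 19, 8, 13]
Pivot position: 0

After partitioning with pivot 2, the array becomes [2, 10, 23, 28, 19, 8, 13]. The pivot is placed at index 0. All elements to the left of the pivot are <= 2, and all elements to the right are > 2.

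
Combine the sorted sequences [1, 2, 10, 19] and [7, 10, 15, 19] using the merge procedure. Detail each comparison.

Merging process:

Compare 1 vs 7: take 1 from left. Merged: [1]
Compare 2 vs 7: take 2 from left. Merged: [1, 2]
Compare 10 vs 7: take 7 from right. Merged: [1, 2, 7]
Compare 10 vs 10: take 10 from left. Merged: [1, 2, 7, 10]
Compare 19 vs 10: take 10 from right. Merged: [1, 2, 7, 10, 10]
Compare 19 vs 15: take 15 from right. Merged: [1, 2, 7, 10, 10, 15]
Compare 19 vs 19: take 19 from left. Merged: [1, 2, 7, 10, 10, 15, 19]
Append remaining from right: [19]. Merged: [1, 2, 7, 10, 10, 15, 19, 19]

Final merged array: [1, 2, 7, 10, 10, 15, 19, 19]
Total comparisons: 7

The merged array is [1, 2, 7, 10, 10, 15, 19, 19], requiring 7 comparisons. The merge step runs in O(n) time where n is the total number of elements.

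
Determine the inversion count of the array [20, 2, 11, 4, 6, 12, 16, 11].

Finding inversions in [20, 2, 11, 4, 6, 12, 16, 11]:

(0, 1): arr[0]=20 > arr[1]=2
(0, 2): arr[0]=20 > arr[2]=11
(0, 3): arr[0]=20 > arr[3]=4
(0, 4): arr[0]=20 > arr[4]=6
(0, 5): arr[0]=20 > arr[5]=12
(0, 6): arr[0]=20 > arr[6]=16
(0, 7): arr[0]=20 > arr[7]=11
(2, 3): arr[2]=11 > arr[3]=4
(2, 4): arr[2]=11 > arr[4]=6
(5, 7): arr[5]=12 > arr[7]=11
(6, 7): arr[6]=16 > arr[7]=11

Total inversions: 11

The array has 11 inversion(s): (0,1), (0,2), (0,3), (0,4), (0,5), (0,6), (0,7), (2,3), (2,4), (5,7), (6,7). Each pair (i,j) satisfies i < j and arr[i] > arr[j].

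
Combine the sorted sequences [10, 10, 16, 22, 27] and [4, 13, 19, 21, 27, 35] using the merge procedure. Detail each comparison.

Merging process:

Compare 10 vs 4: take 4 from right. Merged: [4]
Compare 10 vs 13: take 10 from left. Merged: [4, 10]
Compare 10 vs 13: take 10 from left. Merged: [4, 10, 10]
Compare 16 vs 13: take 13 from right. Merged: [4, 10, 10, 13]
Compare 16 vs 19: take 16 from left. Merged: [4, 10, 10, 13, 16]
Compare 22 vs 19: take 19 from right. Merged: [4, 10, 10, 13, 16, 19]
Compare 22 vs 21: take 21 from right. Merged: [4, 10, 10, 13, 16, 19, 21]
Compare 22 vs 27: take 22 from left. Merged: [4, 10, 10, 13, 16, 19, 21, 22]
Compare 27 vs 27: take 27 from left. Merged: [4, 10, 10, 13, 16, 19, 21, 22, 27]
Append remaining from right: [27, 35]. Merged: [4, 10, 10, 13, 16, 19, 21, 22, 27, 27, 35]

Final merged array: [4, 10, 10, 13, 16, 19, 21, 22, 27, 27, 35]
Total comparisons: 9

The merged array is [4, 10, 10, 13, 16, 19, 21, 22, 27, 27, 35], requiring 9 comparisons. The merge step runs in O(n) time where n is the total number of elements.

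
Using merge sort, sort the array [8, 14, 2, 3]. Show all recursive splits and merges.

Merge sort trace:

Split: [8, 14, 2, 3] -> [8, 14] and [2, 3]
  Split: [8, 14] -> [8] and [14]
  Merge: [8] + [14] -> [8, 14]
  Split: [2, 3] -> [2] and [3]
  Merge: [2] + [3] -> [2, 3]
Merge: [8, 14] + [2, 3] -> [2, 3, 8, 14]

Final sorted array: [2, 3, 8, 14]

The merge sort proceeds by recursively splitting the array and merging sorted halves.
After all merges, the sorted array is [2, 3, 8, 14].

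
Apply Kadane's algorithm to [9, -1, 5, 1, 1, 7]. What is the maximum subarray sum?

Using Kadane's algorithm on [9, -1, 5, 1, 1, 7]:

Scanning through the array:
Position 1 (value -1): max_ending_here = 8, max_so_far = 9
Position 2 (value 5): max_ending_here = 13, max_so_far = 13
Position 3 (value 1): max_ending_here = 14, max_so_far = 14
Position 4 (value 1): max_ending_here = 15, max_so_far = 15
Position 5 (value 7): max_ending_here = 22, max_so_far = 22

Maximum subarray: [9, -1, 5, 1, 1, 7]
Maximum sum: 22

The maximum subarray is [9, -1, 5, 1, 1, 7] with sum 22. This subarray runs from index 0 to index 5.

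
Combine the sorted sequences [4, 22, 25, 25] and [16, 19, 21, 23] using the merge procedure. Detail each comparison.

Merging process:

Compare 4 vs 16: take 4 from left. Merged: [4]
Compare 22 vs 16: take 16 from right. Merged: [4, 16]
Compare 22 vs 19: take 19 from right. Merged: [4, 16, 19]
Compare 22 vs 21: take 21 from right. Merged: [4, 16, 19, 21]
Compare 22 vs 23: take 22 from left. Merged: [4, 16, 19, 21, 22]
Compare 25 vs 23: take 23 from right. Merged: [4, 16, 19, 21, 22, 23]
Append remaining from left: [25, 25]. Merged: [4, 16, 19, 21, 22, 23, 25, 25]

Final merged array: [4, 16, 19, 21, 22, 23, 25, 25]
Total comparisons: 6

The merged array is [4, 16, 19, 21, 22, 23, 25, 25], requiring 6 comparisons. The merge step runs in O(n) time where n is the total number of elements.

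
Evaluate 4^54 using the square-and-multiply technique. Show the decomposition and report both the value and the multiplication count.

Computing 4^54 by squaring (build up from 4^1; each line after the first costs one multiplication):

4^1 = 4
4^2 = (4^1)^2 = 4^2 = 16
4^3 = 4 * 4^2 = 4 * 16 = 64
4^6 = (4^3)^2 = 64^2 = 4096
4^12 = (4^6)^2 = 4096^2 = 16777216
4^13 = 4 * 4^12 = 4 * 16777216 = 67108864
4^26 = (4^13)^2 = 67108864^2 = 4503599627370496
4^27 = 4 * 4^26 = 4 * 4503599627370496 = 18014398509481984
4^54 = (4^27)^2 = 18014398509481984^2 = 324518553658426726783156020576256

Result: 324518553658426726783156020576256
Multiplications needed: 8 (8 lines after 4^1)

4^54 = 324518553658426726783156020576256. Using exponentiation by squaring, this requires 8 multiplications. The key idea: if the exponent is even, square the half-power; if odd, multiply by the base once.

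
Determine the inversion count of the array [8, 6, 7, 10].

Finding inversions in [8, 6, 7, 10]:

(0, 1): arr[0]=8 > arr[1]=6
(0, 2): arr[0]=8 > arr[2]=7

Total inversions: 2

The array has 2 inversion(s): (0,1), (0,2). Each pair (i,j) satisfies i < j and arr[i] > arr[j].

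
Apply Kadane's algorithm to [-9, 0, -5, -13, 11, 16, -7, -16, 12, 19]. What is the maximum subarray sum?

Using Kadane's algorithm on [-9, 0, -5, -13, 11, 16, -7, -16, 12, 19]:

Scanning through the array:
Position 1 (value 0): max_ending_here = 0, max_so_far = 0
Position 2 (value -5): max_ending_here = -5, max_so_far = 0
Position 3 (value -13): max_ending_here = -13, max_so_far = 0
Position 4 (value 11): max_ending_here = 11, max_so_far = 11
Position 5 (value 16): max_ending_here = 27, max_so_far = 27
Position 6 (value -7): max_ending_here = 20, max_so_far = 27
Position 7 (value -16): max_ending_here = 4, max_so_far = 27
Position 8 (value 12): max_ending_here = 16, max_so_far = 27
Position 9 (value 19): max_ending_here = 35, max_so_far = 35

Maximum subarray: [11, 16, -7, -16, 12, 19]
Maximum sum: 35

The maximum subarray is [11, 16, -7, -16, 12, 19] with sum 35. This subarray runs from index 4 to index 9.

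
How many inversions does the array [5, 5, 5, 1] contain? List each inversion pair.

Finding inversions in [5, 5, 5, 1]:

(0, 3): arr[0]=5 > arr[3]=1
(1, 3): arr[1]=5 > arr[3]=1
(2, 3): arr[2]=5 > arr[3]=1

Total inversions: 3

The array has 3 inversion(s): (0,3), (1,3), (2,3). Each pair (i,j) satisfies i < j and arr[i] > arr[j].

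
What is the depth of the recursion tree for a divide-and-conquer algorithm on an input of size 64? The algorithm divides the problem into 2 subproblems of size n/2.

For divide and conquer with division factor 2:

Problem sizes at each level:
Level 0: 64
Level 1: 32
Level 2: 16
Level 3: 8
Level 4: 4
Level 5: 2
Level 6: 1

The root is level 0 and the size-1 base case is level 6 (the tree spans levels 0 through 6, i.e. 7 levels counting the root), so the depth is the number of divisions: log_2(64) = 6

The recursion tree depth is log_2(64) = 6. At each level, the problem size is divided by 2, so it takes 6 divisions to reduce to a base case of size 1. The algorithm makes 2 recursive calls at each level.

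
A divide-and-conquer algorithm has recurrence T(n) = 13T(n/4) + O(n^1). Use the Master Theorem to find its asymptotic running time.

Master Theorem for T(n) = 13T(n/4) + O(n^1):

a = 13, b = 4, c = 1
log_b(a) = log_4(13) = 1.8502

Case 1: c = 1 < log_4(13) = 1.8502
T(n) = O(n^(log_4 13))

For T(n) = 13T(n/4) + O(n^1): log_4(13) = 1.8502. This is Case 1 of the Master Theorem (c < log_b(a), work dominated by leaves), giving O(n^(log_4 13)).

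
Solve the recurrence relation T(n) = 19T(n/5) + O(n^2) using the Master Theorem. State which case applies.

Master Theorem for T(n) = 19T(n/5) + O(n^2):

a = 19, b = 5, c = 2
log_b(a) = log_5(19) = 1.8295

Case 3: c = 2 > log_5(19) = 1.8295
T(n) = O(n^2) = O(n^2)

For T(n) = 19T(n/5) + O(n^2): log_5(19) = 1.8295. This is Case 3 of the Master Theorem (c > log_b(a), work dominated by root), giving O(n^2).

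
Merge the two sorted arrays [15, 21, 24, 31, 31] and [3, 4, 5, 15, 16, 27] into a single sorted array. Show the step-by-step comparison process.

Merging process:

Compare 15 vs 3: take 3 from right. Merged: [3]
Compare 15 vs 4: take 4 from right. Merged: [3, 4]
Compare 15 vs 5: take 5 from right. Merged: [3, 4, 5]
Compare 15 vs 15: take 15 from left. Merged: [3, 4, 5, 15]
Compare 21 vs 15: take 15 from right. Merged: [3, 4, 5, 15, 15]
Compare 21 vs 16: take 16 from right. Merged: [3, 4, 5, 15, 15, 16]
Compare 21 vs 27: take 21 from left. Merged: [3, 4, 5, 15, 15, 16, 21]
Compare 24 vs 27: take 24 from left. Merged: [3, 4, 5, 15, 15, 16, 21, 24]
Compare 31 vs 27: take 27 from right. Merged: [3, 4, 5, 15, 15, 16, 21, 24, 27]
Append remaining from left: [31, 31]. Merged: [3, 4, 5, 15, 15, 16, 21, 24, 27, 31, 31]

Final merged array: [3, 4, 5, 15, 15, 16, 21, 24, 27, 31, 31]
Total comparisons: 9

The merged array is [3, 4, 5, 15, 15, 16, 21, 24, 27, 31, 31], requiring 9 comparisons. The merge step runs in O(n) time where n is the total number of elements.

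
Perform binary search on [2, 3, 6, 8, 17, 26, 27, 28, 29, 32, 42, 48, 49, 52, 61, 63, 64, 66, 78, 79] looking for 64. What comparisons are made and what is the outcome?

Binary search for 64 in [2, 3, 6, 8, 17, 26, 27, 28, 29, 32, 42, 48, 49, 52, 61, 63, 64, 66, 78, 79]:

lo=0, hi=19, mid=9, arr[mid]=32 -> 32 < 64, search right half
lo=10, hi=19, mid=14, arr[mid]=61 -> 61 < 64, search right half
lo=15, hi=19, mid=17, arr[mid]=66 -> 66 > 64, search left half
lo=15, hi=16, mid=15, arr[mid]=63 -> 63 < 64, search right half
lo=16, hi=16, mid=16, arr[mid]=64 -> Found target at index 16!

Binary search finds 64 at index 16 after 5 comparisons. The search repeatedly halves the search space by comparing with the middle element.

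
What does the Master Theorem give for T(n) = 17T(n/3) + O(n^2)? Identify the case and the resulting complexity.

Master Theorem for T(n) = 17T(n/3) + O(n^2):

a = 17, b = 3, c = 2
log_b(a) = log_3(17) = 2.5789

Case 1: c = 2 < log_3(17) = 2.5789
T(n) = O(n^(log_3 17))

For T(n) = 17T(n/3) + O(n^2): log_3(17) = 2.5789. This is Case 1 of the Master Theorem (c < log_b(a), work dominated by leaves), giving O(n^(log_3 17)).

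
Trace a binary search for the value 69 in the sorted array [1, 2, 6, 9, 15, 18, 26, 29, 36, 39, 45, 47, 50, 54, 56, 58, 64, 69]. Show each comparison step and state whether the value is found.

Binary search for 69 in [1, 2, 6, 9, 15, 18, 26, 29, 36, 39, 45, 47, 50, 54, 56, 58, 64, 69]:

lo=0, hi=17, mid=8, arr[mid]=36 -> 36 < 69, search right half
lo=9, hi=17, mid=13, arr[mid]=54 -> 54 < 69, search right half
lo=14, hi=17, mid=15, arr[mid]=58 -> 58 < 69, search right half
lo=16, hi=17, mid=16, arr[mid]=64 -> 64 < 69, search right half
lo=17, hi=17, mid=17, arr[mid]=69 -> Found target at index 17!

Binary search finds 69 at index 17 after 5 comparisons. The search repeatedly halves the search space by comparing with the middle element.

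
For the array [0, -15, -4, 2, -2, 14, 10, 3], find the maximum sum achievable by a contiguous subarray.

Using Kadane's algorithm on [0, -15, -4, 2, -2, 14, 10, 3]:

Scanning through the array:
Position 1 (value -15): max_ending_here = -15, max_so_far = 0
Position 2 (value -4): max_ending_here = -4, max_so_far = 0
Position 3 (value 2): max_ending_here = 2, max_so_far = 2
Position 4 (value -2): max_ending_here = 0, max_so_far = 2
Position 5 (value 14): max_ending_here = 14, max_so_far = 14
Position 6 (value 10): max_ending_here = 24, max_so_far = 24
Position 7 (value 3): max_ending_here = 27, max_so_far = 27

Maximum subarray: [2, -2, 14, 10, 3]
Maximum sum: 27

The maximum subarray is [2, -2, 14, 10, 3] with sum 27. This subarray runs from index 3 to index 7.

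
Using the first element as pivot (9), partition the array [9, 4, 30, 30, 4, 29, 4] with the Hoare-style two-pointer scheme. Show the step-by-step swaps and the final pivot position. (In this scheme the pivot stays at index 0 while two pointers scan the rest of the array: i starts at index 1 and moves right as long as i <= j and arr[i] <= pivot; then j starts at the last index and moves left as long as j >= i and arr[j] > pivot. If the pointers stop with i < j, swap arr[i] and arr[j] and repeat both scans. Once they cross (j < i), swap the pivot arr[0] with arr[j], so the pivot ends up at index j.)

Hoare-style two-pointer partition with pivot = 9:

Initial array: [9, 4, 30, 30, 4, 29, 4]

Pointers start at i = 1, j = 6.
i stops at index 2 (arr[2]=30 > 9), j stops at index 6 (arr[6]=4 <= 9): swap arr[2] and arr[6], array becomes [9, 4, 4, 30, 4, 29, 30]
i stops at index 3 (arr[3]=30 > 9), j stops at index 4 (arr[4]=4 <= 9): swap arr[3] and arr[4], array becomes [9, 4, 4, 4, 30, 29, 30]
i ends at 4, j ends at 3: the pointers have crossed (j < i), so scanning stops.

Swap pivot arr[0] with arr[3] to place pivot at position 3: [4, 4, 4, 9, 30, 29, 30]
Pivot position: 3

After partitioning with pivot 9, the array becomes [4, 4, 4, 9, 30, 29, 30]. The pivot is placed at index 3. All elements to the left of the pivot are <= 9, and all elements to the right are > 9.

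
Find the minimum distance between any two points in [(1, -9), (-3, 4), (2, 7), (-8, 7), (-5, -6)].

Computing all pairwise distances among 5 points:

d((1, -9), (-3, 4)) = 13.6015
d((1, -9), (2, 7)) = 16.0312
d((1, -9), (-8, 7)) = 18.3576
d((1, -9), (-5, -6)) = 6.7082
d((-3, 4), (2, 7)) = 5.831 <-- minimum
d((-3, 4), (-8, 7)) = 5.831 <-- minimum
d((-3, 4), (-5, -6)) = 10.198
d((2, 7), (-8, 7)) = 10.0
d((2, 7), (-5, -6)) = 14.7648
d((-8, 7), (-5, -6)) = 13.3417

Minimum distance: 5.831 (tie among 2 pairs: (-3, 4) and (2, 7); (-3, 4) and (-8, 7))

The minimum Euclidean distance is 5.831. There is a tie: 2 pairs achieve this minimum — (-3, 4) and (2, 7); (-3, 4) and (-8, 7). Any of these is a valid closest pair. For 5 points, brute-force pairwise comparison is shown above. For large n, the divide-and-conquer algorithm (sort by x, recurse on halves, check the dividing strip) achieves O(n log n).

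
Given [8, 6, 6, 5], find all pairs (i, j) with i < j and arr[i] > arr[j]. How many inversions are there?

Finding inversions in [8, 6, 6, 5]:

(0, 1): arr[0]=8 > arr[1]=6
(0, 2): arr[0]=8 > arr[2]=6
(0, 3): arr[0]=8 > arr[3]=5
(1, 3): arr[1]=6 > arr[3]=5
(2, 3): arr[2]=6 > arr[3]=5

Total inversions: 5

The array has 5 inversion(s): (0,1), (0,2), (0,3), (1,3), (2,3). Each pair (i,j) satisfies i < j and arr[i] > arr[j].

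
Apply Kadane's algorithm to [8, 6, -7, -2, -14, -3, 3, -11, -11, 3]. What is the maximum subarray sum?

Using Kadane's algorithm on [8, 6, -7, -2, -14, -3, 3, -11, -11, 3]:

Scanning through the array:
Position 1 (value 6): max_ending_here = 14, max_so_far = 14
Position 2 (value -7): max_ending_here = 7, max_so_far = 14
Position 3 (value -2): max_ending_here = 5, max_so_far = 14
Position 4 (value -14): max_ending_here = -9, max_so_far = 14
Position 5 (value -3): max_ending_here = -3, max_so_far = 14
Position 6 (value 3): max_ending_here = 3, max_so_far = 14
Position 7 (value -11): max_ending_here = -8, max_so_far = 14
Position 8 (value -11): max_ending_here = -11, max_so_far = 14
Position 9 (value 3): max_ending_here = 3, max_so_far = 14

Maximum subarray: [8, 6]
Maximum sum: 14

The maximum subarray is [8, 6] with sum 14. This subarray runs from index 0 to index 1.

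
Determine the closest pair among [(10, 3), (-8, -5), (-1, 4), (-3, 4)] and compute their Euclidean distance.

Computing all pairwise distances among 4 points:

d((10, 3), (-8, -5)) = 19.6977
d((10, 3), (-1, 4)) = 11.0454
d((10, 3), (-3, 4)) = 13.0384
d((-8, -5), (-1, 4)) = 11.4018
d((-8, -5), (-3, 4)) = 10.2956
d((-1, 4), (-3, 4)) = 2.0 <-- minimum

Closest pair: (-1, 4) and (-3, 4) with distance 2.0

The closest pair is (-1, 4) and (-3, 4) with Euclidean distance 2.0. For 4 points, brute-force pairwise comparison is shown above. For large n, the divide-and-conquer algorithm (sort by x, recurse on halves, check the dividing strip) achieves O(n log n).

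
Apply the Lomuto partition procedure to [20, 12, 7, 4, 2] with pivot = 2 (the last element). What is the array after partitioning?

Lomuto partition with pivot = 2:

Initial array: [20, 12, 7, 4, 2]

arr[0]=20 > 2: no swap
arr[1]=12 > 2: no swap
arr[2]=7 > 2: no swap
arr[3]=4 > 2: no swap

Place pivot at position 0: [2, 12, 7, 4, 20]
Pivot position: 0

After partitioning with pivot 2, the array becomes [2, 12, 7, 4, 20]. The pivot is placed at index 0. All elements to the left of the pivot are <= 2, and all elements to the right are > 2.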